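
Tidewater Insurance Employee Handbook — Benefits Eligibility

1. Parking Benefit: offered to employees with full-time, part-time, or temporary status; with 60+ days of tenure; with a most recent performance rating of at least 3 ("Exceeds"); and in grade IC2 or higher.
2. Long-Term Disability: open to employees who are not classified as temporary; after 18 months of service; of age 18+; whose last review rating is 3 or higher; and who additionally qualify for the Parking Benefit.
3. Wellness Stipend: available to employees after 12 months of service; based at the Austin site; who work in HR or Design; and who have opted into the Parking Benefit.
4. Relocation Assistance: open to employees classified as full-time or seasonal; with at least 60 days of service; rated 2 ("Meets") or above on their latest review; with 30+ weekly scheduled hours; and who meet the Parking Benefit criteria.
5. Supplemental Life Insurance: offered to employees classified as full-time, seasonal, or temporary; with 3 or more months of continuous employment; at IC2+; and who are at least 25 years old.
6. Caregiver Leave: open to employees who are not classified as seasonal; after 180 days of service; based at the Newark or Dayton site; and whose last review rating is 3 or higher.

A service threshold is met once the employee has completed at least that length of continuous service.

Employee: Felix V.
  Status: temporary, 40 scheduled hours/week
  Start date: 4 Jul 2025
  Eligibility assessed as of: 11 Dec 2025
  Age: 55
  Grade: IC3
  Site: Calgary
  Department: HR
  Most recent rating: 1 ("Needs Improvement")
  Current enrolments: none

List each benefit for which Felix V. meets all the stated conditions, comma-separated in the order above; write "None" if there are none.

Supplemental Life Insurance

Service from 4 Jul 2025 to 11 Dec 2025: 160 days.
Parking Benefit — status temporary ✓; service 160 days ≥ 60 days ✓; rating 1 < 3 ✗ → not eligible.
Long-Term Disability — status temporary ✗ (excluded) → not eligible.
Wellness Stipend — service 160 days < 12 months (≈360 days) ✗ → not eligible.
Relocation Assistance — status temporary ✗ (requires full-time or seasonal) → not eligible.
Supplemental Life Insurance — status temporary ✓; service 160 days ≥ 3 months (≈90 days) ✓; grade IC3 ≥ IC2 ✓; age 55 ≥ 25 ✓ → eligible.
Caregiver Leave — status temporary ✓ (not excluded); service 160 days < 180 days ✗ → not eligible.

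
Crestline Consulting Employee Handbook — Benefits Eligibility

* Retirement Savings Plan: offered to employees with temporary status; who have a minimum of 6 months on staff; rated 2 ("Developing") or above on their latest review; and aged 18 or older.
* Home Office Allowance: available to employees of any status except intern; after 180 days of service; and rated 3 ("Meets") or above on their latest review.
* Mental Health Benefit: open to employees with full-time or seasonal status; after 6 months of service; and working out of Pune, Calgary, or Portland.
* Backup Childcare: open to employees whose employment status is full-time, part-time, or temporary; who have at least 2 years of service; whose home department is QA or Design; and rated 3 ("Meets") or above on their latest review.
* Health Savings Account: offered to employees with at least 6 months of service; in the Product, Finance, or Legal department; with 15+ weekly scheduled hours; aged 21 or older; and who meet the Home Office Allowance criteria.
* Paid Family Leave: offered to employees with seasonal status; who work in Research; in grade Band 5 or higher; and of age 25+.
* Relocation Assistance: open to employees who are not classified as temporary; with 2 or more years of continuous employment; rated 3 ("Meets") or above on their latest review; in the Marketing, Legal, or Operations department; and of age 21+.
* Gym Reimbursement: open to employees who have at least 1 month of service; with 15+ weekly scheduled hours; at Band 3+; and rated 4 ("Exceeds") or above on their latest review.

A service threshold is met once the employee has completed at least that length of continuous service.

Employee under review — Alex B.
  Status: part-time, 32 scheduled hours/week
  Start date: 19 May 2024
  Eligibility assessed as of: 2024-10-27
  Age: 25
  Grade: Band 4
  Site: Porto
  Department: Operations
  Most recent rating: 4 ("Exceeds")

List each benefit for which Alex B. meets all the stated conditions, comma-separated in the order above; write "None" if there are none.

Gym Reimbursement

Service from 19 May 2024 to 2024-10-27: 161 days.
Retirement Savings Plan — status part-time ✗ (requires temporary) → not eligible.
Home Office Allowance — status part-time ✓ (not excluded); service 161 days < 180 days ✗ → not eligible.
Mental Health Benefit — status part-time ✗ (requires full-time or seasonal) → not eligible.
Backup Childcare — status part-time ✓; service 161 days < 2 years (≈730 days) ✗ → not eligible.
Health Savings Account — service 161 days < 6 months (≈180 days) ✗ → not eligible.
Paid Family Leave — status part-time ✗ (requires seasonal) → not eligible.
Relocation Assistance — status part-time ✓ (not excluded); service 161 days < 2 years (≈730 days) ✗ → not eligible.
Gym Reimbursement — service 161 days ≥ 1 month (≈30 days) ✓; 32 hrs/wk ≥ 15 ✓; grade Band 4 ≥ Band 3 ✓; rating 4 ≥ 4 ✓ → eligible.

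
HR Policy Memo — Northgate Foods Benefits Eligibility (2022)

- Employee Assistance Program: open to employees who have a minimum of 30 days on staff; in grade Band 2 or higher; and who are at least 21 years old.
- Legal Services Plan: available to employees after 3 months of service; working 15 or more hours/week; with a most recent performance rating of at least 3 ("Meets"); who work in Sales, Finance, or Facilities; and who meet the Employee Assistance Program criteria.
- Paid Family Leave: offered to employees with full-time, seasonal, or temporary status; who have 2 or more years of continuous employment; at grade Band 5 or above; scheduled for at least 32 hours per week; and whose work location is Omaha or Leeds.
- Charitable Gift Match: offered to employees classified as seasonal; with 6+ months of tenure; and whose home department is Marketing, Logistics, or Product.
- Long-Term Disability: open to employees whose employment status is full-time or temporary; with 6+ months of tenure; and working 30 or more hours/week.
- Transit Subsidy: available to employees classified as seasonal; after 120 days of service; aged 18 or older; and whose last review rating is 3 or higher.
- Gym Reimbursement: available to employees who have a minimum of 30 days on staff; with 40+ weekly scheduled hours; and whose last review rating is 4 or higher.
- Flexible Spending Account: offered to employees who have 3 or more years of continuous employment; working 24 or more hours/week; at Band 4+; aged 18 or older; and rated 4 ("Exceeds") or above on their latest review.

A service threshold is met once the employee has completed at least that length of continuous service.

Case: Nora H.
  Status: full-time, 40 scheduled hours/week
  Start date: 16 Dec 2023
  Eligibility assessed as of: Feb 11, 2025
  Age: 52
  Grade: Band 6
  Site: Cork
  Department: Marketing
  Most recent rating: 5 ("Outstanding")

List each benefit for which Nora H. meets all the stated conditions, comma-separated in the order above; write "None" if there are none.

Employee Assistance Program, Long-Term Disability, Gym Reimbursement

Service from 16 Dec 2023 to Feb 11, 2025: 423 days.
Employee Assistance Program — service 423 days ≥ 30 days ✓; grade Band 6 ≥ Band 2 ✓; age 52 ≥ 21 ✓ → eligible.
Legal Services Plan — service 423 days ≥ 3 months (≈90 days) ✓; 40 hrs/wk ≥ 15 ✓; rating 5 ≥ 3 ✓; dept Marketing ✗ → not eligible.
Paid Family Leave — status full-time ✓; service 423 days < 2 years (≈730 days) ✗ → not eligible.
Charitable Gift Match — status full-time ✗ (requires seasonal) → not eligible.
Long-Term Disability — status full-time ✓; service 423 days ≥ 6 months (≈180 days) ✓; 40 hrs/wk ≥ 30 ✓ → eligible.
Transit Subsidy — status full-time ✗ (requires seasonal) → not eligible.
Gym Reimbursement — service 423 days ≥ 30 days ✓; 40 hrs/wk ≥ 40 ✓; rating 5 ≥ 4 ✓ → eligible.
Flexible Spending Account — service 423 days < 3 years (≈1095 days) ✗ → not eligible.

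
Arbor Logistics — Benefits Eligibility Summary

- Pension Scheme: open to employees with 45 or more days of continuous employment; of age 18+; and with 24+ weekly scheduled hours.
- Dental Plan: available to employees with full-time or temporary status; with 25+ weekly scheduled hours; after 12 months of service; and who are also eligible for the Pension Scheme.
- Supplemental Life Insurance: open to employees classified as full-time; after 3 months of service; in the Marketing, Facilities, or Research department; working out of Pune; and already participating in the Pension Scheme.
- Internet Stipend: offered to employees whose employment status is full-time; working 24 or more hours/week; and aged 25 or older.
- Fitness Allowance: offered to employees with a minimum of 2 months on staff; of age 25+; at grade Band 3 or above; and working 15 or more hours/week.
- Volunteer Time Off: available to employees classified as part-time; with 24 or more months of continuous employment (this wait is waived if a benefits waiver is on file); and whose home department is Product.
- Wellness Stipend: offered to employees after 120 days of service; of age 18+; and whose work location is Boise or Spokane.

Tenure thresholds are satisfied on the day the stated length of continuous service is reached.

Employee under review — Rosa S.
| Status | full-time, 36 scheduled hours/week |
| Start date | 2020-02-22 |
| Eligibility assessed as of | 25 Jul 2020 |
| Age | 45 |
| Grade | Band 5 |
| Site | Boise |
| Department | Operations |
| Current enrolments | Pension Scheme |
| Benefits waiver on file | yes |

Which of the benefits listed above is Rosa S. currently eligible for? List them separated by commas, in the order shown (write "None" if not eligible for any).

Service from 2020-02-22 to 25 Jul 2020: 154 days.
Pension Scheme — service 154 days ≥ 45 days ✓; age 45 ≥ 18 ✓; 36 hrs/wk ≥ 24 ✓ → eligible.
Dental Plan — status full-time ✓; 36 hrs/wk ≥ 25 ✓; service 154 days < 12 months (≈360 days) ✗ → not eligible.
Supplemental Life Insurance — status full-time ✓; service 154 days ≥ 3 months (≈90 days) ✓; dept Operations ✗ → not eligible.
Internet Stipend — status full-time ✓; 36 hrs/wk ≥ 24 ✓; age 45 ≥ 25 ✓ → eligible.
Fitness Allowance — service 154 days ≥ 2 months (≈60 days) ✓; age 45 ≥ 25 ✓; grade Band 5 ≥ Band 3 ✓; 36 hrs/wk ≥ 15 ✓ → eligible.
Volunteer Time Off — status full-time ✗ (requires part-time) → not eligible.
Wellness Stipend — service 154 days ≥ 120 days ✓; age 45 ≥ 18 ✓; site Boise ✓ → eligible.

Pension Scheme, Internet Stipend, Fitness Allowance, Wellness Stipend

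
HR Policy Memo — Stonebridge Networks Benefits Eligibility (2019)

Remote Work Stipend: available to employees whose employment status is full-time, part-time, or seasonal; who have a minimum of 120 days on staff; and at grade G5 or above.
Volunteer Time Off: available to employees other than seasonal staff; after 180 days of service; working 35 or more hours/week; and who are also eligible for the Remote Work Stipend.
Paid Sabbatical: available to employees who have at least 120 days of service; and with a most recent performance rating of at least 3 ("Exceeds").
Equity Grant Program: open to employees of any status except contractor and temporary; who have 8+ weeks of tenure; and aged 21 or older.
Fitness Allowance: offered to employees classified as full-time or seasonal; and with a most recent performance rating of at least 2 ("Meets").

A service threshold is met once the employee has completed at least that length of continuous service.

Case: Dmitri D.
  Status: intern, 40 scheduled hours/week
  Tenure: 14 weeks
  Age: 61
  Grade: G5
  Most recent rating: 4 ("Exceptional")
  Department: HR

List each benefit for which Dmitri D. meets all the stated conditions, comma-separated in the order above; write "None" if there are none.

Remote Work Stipend — status intern ✗ (requires full-time, part-time, or seasonal) → not eligible.
Volunteer Time Off — status intern ✓ (not excluded); service 14 weeks < 180 days ✗ → not eligible.
Paid Sabbatical — service 14 weeks < 120 days ✗ → not eligible.
Equity Grant Program — status intern ✓ (not excluded); service 14 weeks ≥ 8 weeks ✓; age 61 ≥ 21 ✓ → eligible.
Fitness Allowance — status intern ✗ (requires full-time or seasonal) → not eligible.

Equity Grant Program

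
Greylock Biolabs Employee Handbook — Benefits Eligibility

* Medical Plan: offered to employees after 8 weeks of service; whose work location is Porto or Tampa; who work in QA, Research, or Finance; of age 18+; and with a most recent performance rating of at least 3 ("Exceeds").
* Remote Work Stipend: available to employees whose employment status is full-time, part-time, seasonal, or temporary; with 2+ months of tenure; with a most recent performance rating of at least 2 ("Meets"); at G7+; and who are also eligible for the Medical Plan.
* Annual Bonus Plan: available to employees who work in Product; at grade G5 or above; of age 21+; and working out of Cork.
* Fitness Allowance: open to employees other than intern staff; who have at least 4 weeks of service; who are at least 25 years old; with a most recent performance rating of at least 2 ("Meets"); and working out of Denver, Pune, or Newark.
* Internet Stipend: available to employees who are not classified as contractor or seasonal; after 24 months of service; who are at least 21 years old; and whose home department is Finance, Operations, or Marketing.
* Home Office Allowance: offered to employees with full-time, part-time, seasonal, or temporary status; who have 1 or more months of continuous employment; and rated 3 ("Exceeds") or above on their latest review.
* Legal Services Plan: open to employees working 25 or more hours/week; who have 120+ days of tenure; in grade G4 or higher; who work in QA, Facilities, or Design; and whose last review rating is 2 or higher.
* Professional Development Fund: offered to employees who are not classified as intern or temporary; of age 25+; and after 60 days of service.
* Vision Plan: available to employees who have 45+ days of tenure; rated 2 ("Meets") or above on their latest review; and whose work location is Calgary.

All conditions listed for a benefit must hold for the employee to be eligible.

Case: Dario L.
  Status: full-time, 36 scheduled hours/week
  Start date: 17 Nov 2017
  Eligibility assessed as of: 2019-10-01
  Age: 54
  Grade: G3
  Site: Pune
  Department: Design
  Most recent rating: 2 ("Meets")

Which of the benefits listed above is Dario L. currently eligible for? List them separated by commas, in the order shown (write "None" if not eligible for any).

Fitness Allowance, Professional Development Fund

Service from 17 Nov 2017 to 2019-10-01: 683 days.
Medical Plan — service 683 days ≥ 8 weeks (≈56 days) ✓; site Pune ✗ (not Porto or Tampa) → not eligible.
Remote Work Stipend — status full-time ✓; service 683 days ≥ 2 months (≈60 days) ✓; rating 2 ≥ 2 ✓; grade G3 < G7 ✗ → not eligible.
Annual Bonus Plan — dept Design ✗ → not eligible.
Fitness Allowance — status full-time ✓ (not excluded); service 683 days ≥ 4 weeks (≈28 days) ✓; age 54 ≥ 25 ✓; rating 2 ≥ 2 ✓; site Pune ✓ → eligible.
Internet Stipend — status full-time ✓ (not excluded); service 683 days < 24 months (≈720 days) ✗ → not eligible.
Home Office Allowance — status full-time ✓; service 683 days ≥ 1 month (≈30 days) ✓; rating 2 < 3 ✗ → not eligible.
Legal Services Plan — 36 hrs/wk ≥ 25 ✓; service 683 days ≥ 120 days ✓; grade G3 < G4 ✗ → not eligible.
Professional Development Fund — status full-time ✓ (not excluded); age 54 ≥ 25 ✓; service 683 days ≥ 60 days ✓ → eligible.
Vision Plan — service 683 days ≥ 45 days ✓; rating 2 ≥ 2 ✓; site Pune ✗ (not Calgary) → not eligible.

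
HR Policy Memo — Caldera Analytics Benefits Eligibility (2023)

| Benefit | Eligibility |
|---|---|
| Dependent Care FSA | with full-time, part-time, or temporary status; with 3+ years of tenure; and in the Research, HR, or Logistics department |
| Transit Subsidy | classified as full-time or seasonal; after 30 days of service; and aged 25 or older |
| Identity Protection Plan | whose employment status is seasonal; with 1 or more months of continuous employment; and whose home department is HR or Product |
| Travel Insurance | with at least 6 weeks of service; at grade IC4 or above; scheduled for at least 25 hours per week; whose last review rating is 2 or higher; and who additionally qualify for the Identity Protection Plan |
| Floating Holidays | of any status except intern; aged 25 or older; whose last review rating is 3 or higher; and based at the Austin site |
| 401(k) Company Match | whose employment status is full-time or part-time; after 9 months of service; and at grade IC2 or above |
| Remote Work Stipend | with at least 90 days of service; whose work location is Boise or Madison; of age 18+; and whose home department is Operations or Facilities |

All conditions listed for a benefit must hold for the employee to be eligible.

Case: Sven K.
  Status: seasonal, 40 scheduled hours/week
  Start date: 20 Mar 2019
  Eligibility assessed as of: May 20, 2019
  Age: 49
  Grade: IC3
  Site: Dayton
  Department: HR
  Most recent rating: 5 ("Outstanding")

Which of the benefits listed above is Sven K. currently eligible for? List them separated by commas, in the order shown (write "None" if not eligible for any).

Service from 20 Mar 2019 to May 20, 2019: 61 days.
Dependent Care FSA — status seasonal ✗ (requires full-time, part-time, or temporary) → not eligible.
Transit Subsidy — status seasonal ✓; service 61 days ≥ 30 days ✓; age 49 ≥ 25 ✓ → eligible.
Identity Protection Plan — status seasonal ✓; service 61 days ≥ 1 month (≈30 days) ✓; dept HR ✓ → eligible.
Travel Insurance — service 61 days ≥ 6 weeks (≈42 days) ✓; grade IC3 < IC4 ✗ → not eligible.
Floating Holidays — status seasonal ✓ (not excluded); age 49 ≥ 25 ✓; rating 5 ≥ 3 ✓; site Dayton ✗ (not Austin) → not eligible.
401(k) Company Match — status seasonal ✗ (requires full-time or part-time) → not eligible.
Remote Work Stipend — service 61 days < 90 days ✗ → not eligible.

Transit Subsidy, Identity Protection Plan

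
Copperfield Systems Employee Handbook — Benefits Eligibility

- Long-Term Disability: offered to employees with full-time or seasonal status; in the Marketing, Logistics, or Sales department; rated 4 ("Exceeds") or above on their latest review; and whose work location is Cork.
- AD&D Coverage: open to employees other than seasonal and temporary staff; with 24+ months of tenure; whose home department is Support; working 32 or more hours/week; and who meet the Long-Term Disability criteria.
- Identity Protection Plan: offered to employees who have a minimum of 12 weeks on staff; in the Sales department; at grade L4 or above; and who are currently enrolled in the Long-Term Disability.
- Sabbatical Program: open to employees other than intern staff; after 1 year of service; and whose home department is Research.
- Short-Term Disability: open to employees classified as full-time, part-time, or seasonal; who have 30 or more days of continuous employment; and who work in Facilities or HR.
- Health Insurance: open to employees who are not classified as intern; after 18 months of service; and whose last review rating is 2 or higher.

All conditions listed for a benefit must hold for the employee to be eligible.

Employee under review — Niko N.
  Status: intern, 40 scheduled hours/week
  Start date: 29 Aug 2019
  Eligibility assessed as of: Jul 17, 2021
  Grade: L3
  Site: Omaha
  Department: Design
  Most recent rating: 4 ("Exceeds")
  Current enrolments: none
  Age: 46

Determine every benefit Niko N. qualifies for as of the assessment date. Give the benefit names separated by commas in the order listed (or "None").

None

Service from 29 Aug 2019 to Jul 17, 2021: 688 days.
Long-Term Disability — status intern ✗ (requires full-time or seasonal) → not eligible.
AD&D Coverage — status intern ✓ (not excluded); service 688 days < 24 months (≈720 days) ✗ → not eligible.
Identity Protection Plan — service 688 days ≥ 12 weeks (≈84 days) ✓; dept Design ✗ → not eligible.
Sabbatical Program — status intern ✗ (excluded) → not eligible.
Short-Term Disability — status intern ✗ (requires full-time, part-time, or seasonal) → not eligible.
Health Insurance — status intern ✗ (excluded) → not eligible.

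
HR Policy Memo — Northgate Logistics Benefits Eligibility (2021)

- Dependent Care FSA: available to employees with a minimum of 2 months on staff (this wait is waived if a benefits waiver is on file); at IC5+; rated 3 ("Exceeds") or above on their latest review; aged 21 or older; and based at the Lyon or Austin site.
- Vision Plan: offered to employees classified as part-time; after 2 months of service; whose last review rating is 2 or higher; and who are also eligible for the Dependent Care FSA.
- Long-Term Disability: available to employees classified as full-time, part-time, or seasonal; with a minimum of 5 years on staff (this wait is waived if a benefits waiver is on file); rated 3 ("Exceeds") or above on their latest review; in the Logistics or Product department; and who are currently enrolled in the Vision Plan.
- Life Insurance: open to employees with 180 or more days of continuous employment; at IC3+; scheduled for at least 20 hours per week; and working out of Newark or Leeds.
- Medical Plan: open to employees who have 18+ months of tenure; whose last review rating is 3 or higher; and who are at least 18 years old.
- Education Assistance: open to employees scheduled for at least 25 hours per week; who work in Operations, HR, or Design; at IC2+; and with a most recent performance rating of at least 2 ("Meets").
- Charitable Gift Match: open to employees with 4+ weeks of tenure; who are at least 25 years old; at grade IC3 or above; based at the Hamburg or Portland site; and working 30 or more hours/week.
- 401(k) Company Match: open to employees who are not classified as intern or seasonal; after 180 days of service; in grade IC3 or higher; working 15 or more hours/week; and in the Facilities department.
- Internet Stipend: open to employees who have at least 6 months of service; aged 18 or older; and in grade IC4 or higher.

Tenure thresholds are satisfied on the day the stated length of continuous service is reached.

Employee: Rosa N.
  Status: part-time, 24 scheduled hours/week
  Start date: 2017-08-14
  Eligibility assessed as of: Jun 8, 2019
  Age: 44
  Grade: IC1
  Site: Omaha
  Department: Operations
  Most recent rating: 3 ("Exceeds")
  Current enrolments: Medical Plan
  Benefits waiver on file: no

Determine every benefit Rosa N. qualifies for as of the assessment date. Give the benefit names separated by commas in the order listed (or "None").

Service from 2017-08-14 to Jun 8, 2019: 663 days.
Dependent Care FSA — no waiver, service 663 days ≥ 2 months (≈60 days) ✓; grade IC1 < IC5 ✗ → not eligible.
Vision Plan — status part-time ✓; service 663 days ≥ 2 months (≈60 days) ✓; rating 3 ≥ 2 ✓; not eligible for Dependent Care FSA ✗ → not eligible.
Long-Term Disability — status part-time ✓; no waiver, service 663 days < 5 years (≈1825 days) ✗ → not eligible.
Life Insurance — service 663 days ≥ 180 days ✓; grade IC1 < IC3 ✗ → not eligible.
Medical Plan — service 663 days ≥ 18 months (≈540 days) ✓; rating 3 ≥ 3 ✓; age 44 ≥ 18 ✓ → eligible.
Education Assistance — 24 hrs/wk < 25 ✗ → not eligible.
Charitable Gift Match — service 663 days ≥ 4 weeks (≈28 days) ✓; age 44 ≥ 25 ✓; grade IC1 < IC3 ✗ → not eligible.
401(k) Company Match — status part-time ✓ (not excluded); service 663 days ≥ 180 days ✓; grade IC1 < IC3 ✗ → not eligible.
Internet Stipend — service 663 days ≥ 6 months (≈180 days) ✓; age 44 ≥ 18 ✓; grade IC1 < IC4 ✗ → not eligible.

Medical Plan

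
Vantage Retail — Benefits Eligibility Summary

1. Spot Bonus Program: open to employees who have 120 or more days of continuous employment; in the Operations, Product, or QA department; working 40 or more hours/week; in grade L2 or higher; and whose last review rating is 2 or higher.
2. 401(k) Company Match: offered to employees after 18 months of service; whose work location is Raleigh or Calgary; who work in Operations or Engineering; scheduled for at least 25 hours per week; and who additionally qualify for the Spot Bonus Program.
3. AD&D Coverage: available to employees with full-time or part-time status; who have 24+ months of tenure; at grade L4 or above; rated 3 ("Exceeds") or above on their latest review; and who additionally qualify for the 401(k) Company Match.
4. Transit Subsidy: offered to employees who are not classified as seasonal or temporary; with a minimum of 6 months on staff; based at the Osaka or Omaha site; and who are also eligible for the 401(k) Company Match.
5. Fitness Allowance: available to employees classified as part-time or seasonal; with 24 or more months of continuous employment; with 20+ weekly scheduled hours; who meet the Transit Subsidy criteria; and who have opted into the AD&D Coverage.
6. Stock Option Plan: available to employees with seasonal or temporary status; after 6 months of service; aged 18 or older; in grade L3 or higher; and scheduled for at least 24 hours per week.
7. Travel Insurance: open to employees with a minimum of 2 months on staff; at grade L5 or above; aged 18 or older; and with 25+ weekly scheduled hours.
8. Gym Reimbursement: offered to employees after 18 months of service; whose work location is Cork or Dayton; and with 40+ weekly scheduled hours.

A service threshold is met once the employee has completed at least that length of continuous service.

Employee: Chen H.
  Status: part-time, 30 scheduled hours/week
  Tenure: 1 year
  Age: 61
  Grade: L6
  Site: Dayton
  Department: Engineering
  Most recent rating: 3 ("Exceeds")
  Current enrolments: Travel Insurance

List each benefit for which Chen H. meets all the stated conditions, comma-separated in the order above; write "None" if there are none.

Travel Insurance

Spot Bonus Program — service 1 year ≥ 120 days ✓; dept Engineering ✗ → not eligible.
401(k) Company Match — service 1 year < 18 months (≈540 days) ✗ → not eligible.
AD&D Coverage — status part-time ✓; service 1 year < 24 months (≈720 days) ✗ → not eligible.
Transit Subsidy — status part-time ✓ (not excluded); service 1 year ≥ 6 months (≈180 days) ✓; site Dayton ✗ (not Osaka or Omaha) → not eligible.
Fitness Allowance — status part-time ✓; service 1 year < 24 months (≈720 days) ✗ → not eligible.
Stock Option Plan — status part-time ✗ (requires seasonal or temporary) → not eligible.
Travel Insurance — service 1 year ≥ 2 months (≈60 days) ✓; grade L6 ≥ L5 ✓; age 61 ≥ 18 ✓; 30 hrs/wk ≥ 25 ✓ → eligible.
Gym Reimbursement — service 1 year < 18 months (≈540 days) ✗ → not eligible.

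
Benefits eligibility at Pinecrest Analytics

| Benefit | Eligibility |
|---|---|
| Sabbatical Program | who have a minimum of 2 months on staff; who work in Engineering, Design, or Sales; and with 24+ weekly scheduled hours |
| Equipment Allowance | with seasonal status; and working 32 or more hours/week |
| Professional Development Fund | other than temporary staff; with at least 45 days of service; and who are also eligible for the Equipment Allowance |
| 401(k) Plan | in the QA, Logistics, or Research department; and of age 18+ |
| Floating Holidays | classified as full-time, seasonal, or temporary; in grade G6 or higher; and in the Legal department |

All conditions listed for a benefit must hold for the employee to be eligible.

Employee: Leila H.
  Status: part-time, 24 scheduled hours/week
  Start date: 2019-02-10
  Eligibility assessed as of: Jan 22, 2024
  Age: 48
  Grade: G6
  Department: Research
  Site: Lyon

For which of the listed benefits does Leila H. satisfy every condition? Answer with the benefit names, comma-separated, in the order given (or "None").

Service from 2019-02-10 to Jan 22, 2024: 1807 days.
Sabbatical Program — service 1807 days ≥ 2 months (≈60 days) ✓; dept Research ✗ → not eligible.
Equipment Allowance — status part-time ✗ (requires seasonal) → not eligible.
Professional Development Fund — status part-time ✓ (not excluded); service 1807 days ≥ 45 days ✓; not eligible for Equipment Allowance ✗ → not eligible.
401(k) Plan — dept Research ✓; age 48 ≥ 18 ✓ → eligible.
Floating Holidays — status part-time ✗ (requires full-time, seasonal, or temporary) → not eligible.

401(k) Plan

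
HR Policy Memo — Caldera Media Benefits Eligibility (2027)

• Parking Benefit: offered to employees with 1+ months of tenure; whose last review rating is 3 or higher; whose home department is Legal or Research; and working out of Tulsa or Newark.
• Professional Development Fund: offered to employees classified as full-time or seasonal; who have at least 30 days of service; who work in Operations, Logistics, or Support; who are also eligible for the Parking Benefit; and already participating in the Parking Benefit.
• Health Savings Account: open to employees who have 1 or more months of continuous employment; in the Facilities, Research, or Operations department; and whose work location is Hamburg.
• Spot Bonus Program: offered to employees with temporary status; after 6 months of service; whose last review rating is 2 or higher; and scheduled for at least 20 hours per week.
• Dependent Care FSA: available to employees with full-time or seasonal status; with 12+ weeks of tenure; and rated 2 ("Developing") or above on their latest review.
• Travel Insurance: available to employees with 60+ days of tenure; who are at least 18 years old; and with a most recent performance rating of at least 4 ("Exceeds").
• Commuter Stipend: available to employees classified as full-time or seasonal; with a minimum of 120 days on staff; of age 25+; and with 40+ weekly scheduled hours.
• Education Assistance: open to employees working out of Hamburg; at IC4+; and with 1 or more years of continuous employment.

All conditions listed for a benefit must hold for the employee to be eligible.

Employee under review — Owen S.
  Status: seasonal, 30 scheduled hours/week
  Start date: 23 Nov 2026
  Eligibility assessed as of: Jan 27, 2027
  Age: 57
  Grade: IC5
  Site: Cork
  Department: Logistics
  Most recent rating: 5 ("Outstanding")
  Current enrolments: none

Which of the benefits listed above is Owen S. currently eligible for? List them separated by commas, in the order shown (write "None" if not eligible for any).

Service from 23 Nov 2026 to Jan 27, 2027: 65 days.
Parking Benefit — service 65 days ≥ 1 month (≈30 days) ✓; rating 5 ≥ 3 ✓; dept Logistics ✗ → not eligible.
Professional Development Fund — status seasonal ✓; service 65 days ≥ 30 days ✓; dept Logistics ✓; not eligible for Parking Benefit ✗ → not eligible.
Health Savings Account — service 65 days ≥ 1 month (≈30 days) ✓; dept Logistics ✗ → not eligible.
Spot Bonus Program — status seasonal ✗ (requires temporary) → not eligible.
Dependent Care FSA — status seasonal ✓; service 65 days < 12 weeks (≈84 days) ✗ → not eligible.
Travel Insurance — service 65 days ≥ 60 days ✓; age 57 ≥ 18 ✓; rating 5 ≥ 4 ✓ → eligible.
Commuter Stipend — status seasonal ✓; service 65 days < 120 days ✗ → not eligible.
Education Assistance — site Cork ✗ (not Hamburg) → not eligible.

Travel Insurance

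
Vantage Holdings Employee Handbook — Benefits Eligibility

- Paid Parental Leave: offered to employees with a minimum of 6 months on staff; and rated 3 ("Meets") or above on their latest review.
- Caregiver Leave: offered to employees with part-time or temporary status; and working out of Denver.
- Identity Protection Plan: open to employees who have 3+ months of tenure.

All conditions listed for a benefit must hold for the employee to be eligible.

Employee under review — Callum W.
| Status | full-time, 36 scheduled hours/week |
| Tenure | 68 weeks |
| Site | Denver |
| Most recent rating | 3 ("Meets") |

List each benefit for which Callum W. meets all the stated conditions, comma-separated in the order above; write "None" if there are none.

Paid Parental Leave — service 68 weeks ≥ 6 months (≈180 days) ✓; rating 3 ≥ 3 ✓ → eligible.
Caregiver Leave — status full-time ✗ (requires part-time or temporary) → not eligible.
Identity Protection Plan — service 68 weeks ≥ 3 months (≈90 days) ✓ → eligible.

Paid Parental Leave, Identity Protection Plan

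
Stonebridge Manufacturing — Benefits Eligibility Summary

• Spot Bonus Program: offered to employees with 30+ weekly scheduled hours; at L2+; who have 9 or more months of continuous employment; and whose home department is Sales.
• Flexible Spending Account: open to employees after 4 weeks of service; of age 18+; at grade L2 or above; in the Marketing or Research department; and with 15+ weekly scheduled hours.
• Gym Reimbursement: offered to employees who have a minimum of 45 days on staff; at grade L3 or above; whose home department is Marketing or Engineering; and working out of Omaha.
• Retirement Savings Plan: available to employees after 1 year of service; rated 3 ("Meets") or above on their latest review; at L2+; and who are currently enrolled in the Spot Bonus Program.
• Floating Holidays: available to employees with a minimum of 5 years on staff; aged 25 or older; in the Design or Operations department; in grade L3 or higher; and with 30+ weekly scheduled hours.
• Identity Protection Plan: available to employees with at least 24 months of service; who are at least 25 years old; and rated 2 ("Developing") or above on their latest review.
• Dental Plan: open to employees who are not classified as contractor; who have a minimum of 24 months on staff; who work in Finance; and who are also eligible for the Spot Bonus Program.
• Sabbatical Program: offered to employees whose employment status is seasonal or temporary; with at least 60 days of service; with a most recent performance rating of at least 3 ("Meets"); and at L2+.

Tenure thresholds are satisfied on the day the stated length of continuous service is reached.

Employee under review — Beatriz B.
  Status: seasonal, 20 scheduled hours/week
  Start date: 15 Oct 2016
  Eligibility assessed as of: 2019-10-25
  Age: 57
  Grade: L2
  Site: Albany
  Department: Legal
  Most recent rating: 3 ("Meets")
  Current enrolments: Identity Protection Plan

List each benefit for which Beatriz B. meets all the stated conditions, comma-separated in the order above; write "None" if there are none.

Identity Protection Plan, Sabbatical Program

Service from 15 Oct 2016 to 2019-10-25: 1105 days.
Spot Bonus Program — 20 hrs/wk < 30 ✗ → not eligible.
Flexible Spending Account — service 1105 days ≥ 4 weeks (≈28 days) ✓; age 57 ≥ 18 ✓; grade L2 ≥ L2 ✓; dept Legal ✗ → not eligible.
Gym Reimbursement — service 1105 days ≥ 45 days ✓; grade L2 < L3 ✗ → not eligible.
Retirement Savings Plan — service 1105 days ≥ 1 year (≈365 days) ✓; rating 3 ≥ 3 ✓; grade L2 ≥ L2 ✓; not enrolled in Spot Bonus Program ✗ → not eligible.
Floating Holidays — service 1105 days < 5 years (≈1825 days) ✗ → not eligible.
Identity Protection Plan — service 1105 days ≥ 24 months (≈720 days) ✓; age 57 ≥ 25 ✓; rating 3 ≥ 2 ✓ → eligible.
Dental Plan — status seasonal ✓ (not excluded); service 1105 days ≥ 24 months (≈720 days) ✓; dept Legal ✗ → not eligible.
Sabbatical Program — status seasonal ✓; service 1105 days ≥ 60 days ✓; rating 3 ≥ 3 ✓; grade L2 ≥ L2 ✓ → eligible.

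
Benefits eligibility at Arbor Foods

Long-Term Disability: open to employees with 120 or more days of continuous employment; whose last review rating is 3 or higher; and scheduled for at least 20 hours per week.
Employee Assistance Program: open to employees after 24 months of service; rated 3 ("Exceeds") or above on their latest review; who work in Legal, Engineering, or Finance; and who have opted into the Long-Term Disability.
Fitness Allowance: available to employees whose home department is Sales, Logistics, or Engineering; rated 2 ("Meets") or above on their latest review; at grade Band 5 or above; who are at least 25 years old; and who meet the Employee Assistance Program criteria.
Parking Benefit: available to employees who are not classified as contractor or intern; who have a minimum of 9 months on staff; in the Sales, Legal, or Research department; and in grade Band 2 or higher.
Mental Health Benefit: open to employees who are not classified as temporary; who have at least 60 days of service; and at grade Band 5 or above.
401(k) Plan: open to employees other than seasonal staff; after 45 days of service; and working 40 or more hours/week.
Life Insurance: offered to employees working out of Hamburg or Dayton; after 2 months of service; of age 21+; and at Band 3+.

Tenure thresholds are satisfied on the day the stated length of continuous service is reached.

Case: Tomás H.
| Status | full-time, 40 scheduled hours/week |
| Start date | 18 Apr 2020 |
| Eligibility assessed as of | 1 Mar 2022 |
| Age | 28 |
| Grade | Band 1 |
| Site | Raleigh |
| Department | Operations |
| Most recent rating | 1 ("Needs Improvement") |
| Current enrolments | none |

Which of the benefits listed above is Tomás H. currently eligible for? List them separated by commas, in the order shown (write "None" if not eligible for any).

401(k) Plan

Service from 18 Apr 2020 to 1 Mar 2022: 682 days.
Long-Term Disability — service 682 days ≥ 120 days ✓; rating 1 < 3 ✗ → not eligible.
Employee Assistance Program — service 682 days < 24 months (≈720 days) ✗ → not eligible.
Fitness Allowance — dept Operations ✗ → not eligible.
Parking Benefit — status full-time ✓ (not excluded); service 682 days ≥ 9 months (≈270 days) ✓; dept Operations ✗ → not eligible.
Mental Health Benefit — status full-time ✓ (not excluded); service 682 days ≥ 60 days ✓; grade Band 1 < Band 5 ✗ → not eligible.
401(k) Plan — status full-time ✓ (not excluded); service 682 days ≥ 45 days ✓; 40 hrs/wk ≥ 40 ✓ → eligible.
Life Insurance — site Raleigh ✗ (not Hamburg or Dayton) → not eligible.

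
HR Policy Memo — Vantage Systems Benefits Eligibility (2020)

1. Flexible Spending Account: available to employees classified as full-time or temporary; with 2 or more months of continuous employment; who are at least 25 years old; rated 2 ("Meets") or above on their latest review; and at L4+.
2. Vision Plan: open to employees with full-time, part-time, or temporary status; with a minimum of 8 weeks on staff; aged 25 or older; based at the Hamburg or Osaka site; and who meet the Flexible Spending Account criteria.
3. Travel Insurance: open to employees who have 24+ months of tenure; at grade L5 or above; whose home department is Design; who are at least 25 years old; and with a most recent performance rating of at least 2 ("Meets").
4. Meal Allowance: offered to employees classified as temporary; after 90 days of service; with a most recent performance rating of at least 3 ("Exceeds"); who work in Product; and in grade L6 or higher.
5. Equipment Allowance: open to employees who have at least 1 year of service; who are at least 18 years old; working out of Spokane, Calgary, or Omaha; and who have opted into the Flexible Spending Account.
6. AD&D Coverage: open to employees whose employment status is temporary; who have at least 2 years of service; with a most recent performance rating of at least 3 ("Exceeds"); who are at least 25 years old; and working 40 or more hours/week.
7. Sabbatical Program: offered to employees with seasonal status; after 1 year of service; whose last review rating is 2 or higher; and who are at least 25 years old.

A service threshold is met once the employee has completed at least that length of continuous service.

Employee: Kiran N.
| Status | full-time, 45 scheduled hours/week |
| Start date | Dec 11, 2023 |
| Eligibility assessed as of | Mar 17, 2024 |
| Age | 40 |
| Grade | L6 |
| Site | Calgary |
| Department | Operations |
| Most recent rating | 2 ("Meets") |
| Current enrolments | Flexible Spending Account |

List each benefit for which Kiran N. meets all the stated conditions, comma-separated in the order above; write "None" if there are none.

Service from Dec 11, 2023 to Mar 17, 2024: 97 days.
Flexible Spending Account — status full-time ✓; service 97 days ≥ 2 months (≈60 days) ✓; age 40 ≥ 25 ✓; rating 2 ≥ 2 ✓; grade L6 ≥ L4 ✓ → eligible.
Vision Plan — status full-time ✓; service 97 days ≥ 8 weeks (≈56 days) ✓; age 40 ≥ 25 ✓; site Calgary ✗ (not Hamburg or Osaka) → not eligible.
Travel Insurance — service 97 days < 24 months (≈720 days) ✗ → not eligible.
Meal Allowance — status full-time ✗ (requires temporary) → not eligible.
Equipment Allowance — service 97 days < 1 year (≈365 days) ✗ → not eligible.
AD&D Coverage — status full-time ✗ (requires temporary) → not eligible.
Sabbatical Program — status full-time ✗ (requires seasonal) → not eligible.

Flexible Spending Account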